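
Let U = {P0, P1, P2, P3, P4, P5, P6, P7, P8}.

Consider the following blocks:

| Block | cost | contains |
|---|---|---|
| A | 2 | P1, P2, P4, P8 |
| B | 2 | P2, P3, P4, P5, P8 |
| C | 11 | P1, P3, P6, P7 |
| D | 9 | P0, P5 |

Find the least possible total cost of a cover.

22

A, C, D together cover every item (A ∪ C ∪ D = {P0, P1, P2, P3, P4, P5, P6, P7, P8}); total cost 2 + 11 + 9 = 22.
The greedy pick B, A, C, D costs 24; no covering selection beats 22.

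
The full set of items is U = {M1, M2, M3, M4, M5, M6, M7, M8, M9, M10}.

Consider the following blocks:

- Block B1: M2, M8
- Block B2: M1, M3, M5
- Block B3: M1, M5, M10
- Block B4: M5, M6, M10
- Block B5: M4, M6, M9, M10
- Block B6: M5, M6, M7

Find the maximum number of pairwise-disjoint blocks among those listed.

3

B1, B2, B5 are pairwise disjoint (B1={M2,M8}; B2={M1,M3,M5}; B5={M4,M6,M9,M10}).
Every remaining block overlaps one of these, and no 4 of the listed blocks are pairwise disjoint, so 3 is the maximum.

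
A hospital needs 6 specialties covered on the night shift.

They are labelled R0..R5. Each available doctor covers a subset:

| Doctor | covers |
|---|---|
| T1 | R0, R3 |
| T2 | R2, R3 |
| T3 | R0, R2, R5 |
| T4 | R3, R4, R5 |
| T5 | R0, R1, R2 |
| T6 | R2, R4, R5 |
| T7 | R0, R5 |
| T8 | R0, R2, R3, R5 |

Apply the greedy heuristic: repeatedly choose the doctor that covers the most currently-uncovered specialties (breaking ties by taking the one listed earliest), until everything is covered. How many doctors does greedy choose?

Greedy: pick T8 (covers 4 new) → pick T4 (covers 1 new) → pick T5 (covers 1 new). Total picks: 3.
(The true minimum cover uses only 2 doctors, so greedy is not optimal here.)

3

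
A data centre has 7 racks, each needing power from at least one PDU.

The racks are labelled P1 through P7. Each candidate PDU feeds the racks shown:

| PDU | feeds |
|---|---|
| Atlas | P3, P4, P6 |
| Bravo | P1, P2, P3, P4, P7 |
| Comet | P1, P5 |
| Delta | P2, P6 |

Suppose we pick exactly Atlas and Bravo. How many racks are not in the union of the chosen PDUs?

1

Union of Atlas, Bravo = {P1, P2, P3, P4, P6, P7}.
Not covered: P5 — 1 rack.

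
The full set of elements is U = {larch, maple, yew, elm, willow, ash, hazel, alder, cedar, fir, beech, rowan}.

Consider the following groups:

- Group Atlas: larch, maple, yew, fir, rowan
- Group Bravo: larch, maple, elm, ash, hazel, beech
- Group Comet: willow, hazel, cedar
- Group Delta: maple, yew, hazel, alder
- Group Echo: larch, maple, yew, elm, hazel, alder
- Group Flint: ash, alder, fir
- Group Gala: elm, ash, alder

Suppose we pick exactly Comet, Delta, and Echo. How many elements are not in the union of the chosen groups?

Union of Comet, Delta, Echo = {larch, maple, yew, elm, willow, hazel, alder, cedar}.
Not covered: ash, fir, beech, rowan — 4 elements.

4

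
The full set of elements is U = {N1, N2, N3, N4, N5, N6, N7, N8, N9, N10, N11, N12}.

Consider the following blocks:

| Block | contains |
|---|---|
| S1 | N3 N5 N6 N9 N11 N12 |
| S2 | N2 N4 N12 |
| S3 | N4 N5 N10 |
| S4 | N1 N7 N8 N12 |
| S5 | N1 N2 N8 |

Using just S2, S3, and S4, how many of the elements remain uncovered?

Union of S2, S3, S4 = {N1, N2, N4, N5, N7, N8, N10, N12}.
Not covered: N3, N6, N9, N11 — 4 elements.

4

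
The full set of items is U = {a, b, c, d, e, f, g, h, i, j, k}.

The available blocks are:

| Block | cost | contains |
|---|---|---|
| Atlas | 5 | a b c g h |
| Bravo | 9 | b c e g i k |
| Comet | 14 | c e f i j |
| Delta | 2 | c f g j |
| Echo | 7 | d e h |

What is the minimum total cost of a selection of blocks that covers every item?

Atlas, Bravo, Delta, Echo together cover every item (Atlas ∪ Bravo ∪ Delta ∪ Echo = {a, b, c, d, e, f, g, h, i, j, k}); total cost 5 + 9 + 2 + 7 = 23.
No covering selection has total cost below 23.

23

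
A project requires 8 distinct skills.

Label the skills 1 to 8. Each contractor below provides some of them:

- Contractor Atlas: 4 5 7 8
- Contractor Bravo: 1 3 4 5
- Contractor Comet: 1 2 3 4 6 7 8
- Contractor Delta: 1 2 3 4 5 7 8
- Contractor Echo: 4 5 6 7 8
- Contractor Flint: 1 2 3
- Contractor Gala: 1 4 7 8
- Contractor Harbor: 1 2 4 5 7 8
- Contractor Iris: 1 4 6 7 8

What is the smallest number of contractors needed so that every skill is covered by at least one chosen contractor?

Take {Echo, Flint}. Their union is {1, 2, 3, 4, 5, 6, 7, 8}, which is all 8 skills.
No single contractor has all 8 skills (the largest, Comet, has 7), so 2 is optimal.

2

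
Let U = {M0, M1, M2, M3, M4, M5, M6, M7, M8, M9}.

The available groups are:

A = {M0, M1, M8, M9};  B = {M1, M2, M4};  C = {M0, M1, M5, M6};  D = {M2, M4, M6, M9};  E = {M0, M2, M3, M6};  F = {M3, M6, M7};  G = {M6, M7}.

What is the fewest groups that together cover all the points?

A and B and C and F together: A ∪ B ∪ C ∪ F = {M0, M1, M2, M3, M4, M5, M6, M7, M8, M9} — every point is covered.
No 3 of the 7 groups cover everything (all 35 combinations miss at least one point), so 4 is optimal.

4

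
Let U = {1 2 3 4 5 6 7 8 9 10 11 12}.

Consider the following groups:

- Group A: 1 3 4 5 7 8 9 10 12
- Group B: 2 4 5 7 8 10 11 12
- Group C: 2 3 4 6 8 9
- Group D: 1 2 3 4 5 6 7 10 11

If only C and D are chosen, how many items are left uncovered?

1

Union of C, D = {1, 2, 3, 4, 5, 6, 7, 8, 9, 10, 11}.
Not covered: 12 — 1 item.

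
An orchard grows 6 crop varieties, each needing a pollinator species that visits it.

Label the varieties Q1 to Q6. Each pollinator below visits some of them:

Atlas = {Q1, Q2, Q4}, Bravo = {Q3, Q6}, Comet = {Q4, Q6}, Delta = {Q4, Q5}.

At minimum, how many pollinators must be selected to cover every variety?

3

Take {Atlas, Bravo, Delta}. Their union is {Q1, Q2, Q3, Q4, Q5, Q6}, which is all 6 varieties.
Only Atlas contains Q1, so Atlas is forced; the remaining 3 varieties need at least 2 more pollinators (each remaining pollinator adds at most 2) — so at least 3 pollinators are needed, and 3 is optimal.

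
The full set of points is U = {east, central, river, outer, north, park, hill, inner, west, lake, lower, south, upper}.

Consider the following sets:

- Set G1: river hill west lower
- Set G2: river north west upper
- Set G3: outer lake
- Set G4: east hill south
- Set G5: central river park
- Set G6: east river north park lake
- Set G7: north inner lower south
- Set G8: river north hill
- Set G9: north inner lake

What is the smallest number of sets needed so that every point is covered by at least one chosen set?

Take {G2, G3, G4, G5, G7}. Their union is {east, central, river, outer, north, park, hill, inner, west, lake, lower, south, upper}, which is all 13 points.
No 4 of the 9 sets cover everything (all 126 combinations miss at least one point), so 5 is optimal.

5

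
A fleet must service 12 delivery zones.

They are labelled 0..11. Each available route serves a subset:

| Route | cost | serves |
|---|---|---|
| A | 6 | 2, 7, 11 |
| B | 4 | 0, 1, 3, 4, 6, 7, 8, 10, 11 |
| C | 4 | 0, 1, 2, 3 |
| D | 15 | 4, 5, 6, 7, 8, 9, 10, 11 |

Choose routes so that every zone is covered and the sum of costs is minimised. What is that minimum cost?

19

C, D together cover every zone (C ∪ D = {0, 1, 2, 3, 4, 5, 6, 7, 8, 9, 10, 11}); total cost 4 + 15 = 19.
The greedy pick B, C, D costs 23; no covering selection beats 19.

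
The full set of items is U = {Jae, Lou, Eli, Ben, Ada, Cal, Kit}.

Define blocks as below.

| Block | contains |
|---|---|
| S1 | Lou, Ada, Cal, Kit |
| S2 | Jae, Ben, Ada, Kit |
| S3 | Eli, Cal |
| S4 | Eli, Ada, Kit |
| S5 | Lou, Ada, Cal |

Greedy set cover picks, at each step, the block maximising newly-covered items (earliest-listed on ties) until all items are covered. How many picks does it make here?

3

Greedy: pick S1 (covers 4 new) → pick S2 (covers 2 new) → pick S3 (covers 1 new). Total picks: 3.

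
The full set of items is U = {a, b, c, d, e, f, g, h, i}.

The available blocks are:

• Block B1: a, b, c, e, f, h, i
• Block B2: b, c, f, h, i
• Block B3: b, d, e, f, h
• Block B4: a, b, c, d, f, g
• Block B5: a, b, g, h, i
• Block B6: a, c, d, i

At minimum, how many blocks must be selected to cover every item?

2

Take {B1, B4}. Their union is {a, b, c, d, e, f, g, h, i}, which is all 9 items.
No single block has all 9 items (the largest, B1, has 7), so 2 is optimal.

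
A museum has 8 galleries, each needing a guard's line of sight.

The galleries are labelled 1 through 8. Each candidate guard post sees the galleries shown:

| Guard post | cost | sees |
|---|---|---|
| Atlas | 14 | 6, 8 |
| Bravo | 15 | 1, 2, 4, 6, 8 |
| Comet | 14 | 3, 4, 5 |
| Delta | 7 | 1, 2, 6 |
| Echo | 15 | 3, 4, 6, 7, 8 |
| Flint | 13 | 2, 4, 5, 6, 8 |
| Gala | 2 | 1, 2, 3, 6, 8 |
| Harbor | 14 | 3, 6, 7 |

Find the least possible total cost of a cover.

Flint, Gala, Harbor together cover every gallery (Flint ∪ Gala ∪ Harbor = {1, 2, 3, 4, 5, 6, 7, 8}); total cost 13 + 2 + 14 = 29.
No covering selection has total cost below 29.

29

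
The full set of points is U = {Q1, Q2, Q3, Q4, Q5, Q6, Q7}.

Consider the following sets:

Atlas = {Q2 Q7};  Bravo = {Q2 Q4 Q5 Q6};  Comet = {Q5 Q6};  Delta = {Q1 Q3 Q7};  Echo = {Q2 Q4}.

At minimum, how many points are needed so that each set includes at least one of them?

3

The 3 points {Q1, Q2, Q5} hit every set.
The sets Comet, Delta, Echo are pairwise disjoint, so any hitting set needs a separate point for each — at least 3. Hence 3 is optimal.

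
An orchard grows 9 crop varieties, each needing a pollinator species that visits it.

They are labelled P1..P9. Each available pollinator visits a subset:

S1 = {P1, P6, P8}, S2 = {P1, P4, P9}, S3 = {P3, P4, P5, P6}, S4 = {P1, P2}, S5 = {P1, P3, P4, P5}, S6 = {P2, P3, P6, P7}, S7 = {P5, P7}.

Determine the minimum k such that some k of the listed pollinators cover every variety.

4

S1 and S2 and S6 and S7 together: S1 ∪ S2 ∪ S6 ∪ S7 = {P1, P2, P3, P4, P5, P6, P7, P8, P9} — every variety is covered.
No 3 of the 7 pollinators cover everything (all 35 combinations miss at least one variety), so 4 is optimal.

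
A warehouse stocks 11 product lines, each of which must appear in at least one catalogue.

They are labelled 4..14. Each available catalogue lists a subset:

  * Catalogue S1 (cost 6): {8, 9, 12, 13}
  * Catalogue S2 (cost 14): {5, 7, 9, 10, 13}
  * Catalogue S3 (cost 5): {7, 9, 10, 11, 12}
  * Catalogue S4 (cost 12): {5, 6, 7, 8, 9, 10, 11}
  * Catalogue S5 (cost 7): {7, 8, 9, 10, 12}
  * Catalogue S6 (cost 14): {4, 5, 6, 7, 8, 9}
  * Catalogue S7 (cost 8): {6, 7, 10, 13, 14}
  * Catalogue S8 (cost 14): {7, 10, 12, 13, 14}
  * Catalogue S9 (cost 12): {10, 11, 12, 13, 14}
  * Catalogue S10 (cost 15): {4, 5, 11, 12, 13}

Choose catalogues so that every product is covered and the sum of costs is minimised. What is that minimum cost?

S6, S9 together cover every product (S6 ∪ S9 = {4, 5, 6, 7, 8, 9, 10, 11, 12, 13, 14}); total cost 14 + 12 = 26.
The greedy pick S3, S7, S6 costs 27; no covering selection beats 26.

26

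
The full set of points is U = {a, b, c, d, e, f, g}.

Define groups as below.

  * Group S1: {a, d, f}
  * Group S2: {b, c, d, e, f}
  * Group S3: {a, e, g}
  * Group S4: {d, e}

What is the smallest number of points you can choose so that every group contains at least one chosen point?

2

The 2 points {a, d} hit every group.
No single point lies in every group, so at least 2 are needed and 2 is optimal.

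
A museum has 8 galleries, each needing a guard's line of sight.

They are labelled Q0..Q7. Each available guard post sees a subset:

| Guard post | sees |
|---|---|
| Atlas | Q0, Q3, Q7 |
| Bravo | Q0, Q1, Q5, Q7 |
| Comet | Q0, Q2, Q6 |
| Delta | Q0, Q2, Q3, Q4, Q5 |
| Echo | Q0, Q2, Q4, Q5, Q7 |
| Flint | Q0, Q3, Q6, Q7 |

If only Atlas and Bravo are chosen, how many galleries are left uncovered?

3

Union of Atlas, Bravo = {Q0, Q1, Q3, Q5, Q7}.
Not covered: Q2, Q4, Q6 — 3 galleries.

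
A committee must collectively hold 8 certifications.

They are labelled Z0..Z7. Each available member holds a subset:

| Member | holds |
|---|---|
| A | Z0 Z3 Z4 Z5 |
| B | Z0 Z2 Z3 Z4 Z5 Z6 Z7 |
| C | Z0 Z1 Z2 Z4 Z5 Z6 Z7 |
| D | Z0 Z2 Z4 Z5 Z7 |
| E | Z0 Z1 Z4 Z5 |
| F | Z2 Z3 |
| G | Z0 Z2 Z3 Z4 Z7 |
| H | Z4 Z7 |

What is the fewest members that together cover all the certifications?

C and F together: C ∪ F = {Z0, Z1, Z2, Z3, Z4, Z5, Z6, Z7} — every certification is covered.
No single member has all 8 certifications (the largest, B, has 7), so 2 is optimal.

2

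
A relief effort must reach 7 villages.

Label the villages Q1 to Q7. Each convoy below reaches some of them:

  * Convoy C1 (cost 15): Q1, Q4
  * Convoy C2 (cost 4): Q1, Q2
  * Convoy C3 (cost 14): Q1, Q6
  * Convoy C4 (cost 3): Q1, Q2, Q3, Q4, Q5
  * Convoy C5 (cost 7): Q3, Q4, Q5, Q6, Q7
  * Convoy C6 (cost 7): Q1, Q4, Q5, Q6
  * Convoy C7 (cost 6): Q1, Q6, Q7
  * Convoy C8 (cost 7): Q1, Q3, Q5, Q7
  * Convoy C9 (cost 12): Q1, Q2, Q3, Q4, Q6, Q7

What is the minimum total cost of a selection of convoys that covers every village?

C4, C7 together cover every village (C4 ∪ C7 = {Q1, Q2, Q3, Q4, Q5, Q6, Q7}); total cost 3 + 6 = 9.
No covering selection has total cost below 9.

9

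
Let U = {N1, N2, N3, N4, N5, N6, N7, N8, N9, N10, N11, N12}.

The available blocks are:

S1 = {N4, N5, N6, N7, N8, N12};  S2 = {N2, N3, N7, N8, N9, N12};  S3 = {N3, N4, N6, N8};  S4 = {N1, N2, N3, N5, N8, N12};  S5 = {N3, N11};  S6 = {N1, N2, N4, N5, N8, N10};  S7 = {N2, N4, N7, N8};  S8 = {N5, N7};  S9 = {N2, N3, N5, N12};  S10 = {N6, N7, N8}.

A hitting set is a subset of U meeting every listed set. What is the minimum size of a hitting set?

H = {N3, N5, N7} meets every block (each contains at least one member of H), and |H| = 3.
No choice of 2 elements meets every block, so 3 is the minimum.

3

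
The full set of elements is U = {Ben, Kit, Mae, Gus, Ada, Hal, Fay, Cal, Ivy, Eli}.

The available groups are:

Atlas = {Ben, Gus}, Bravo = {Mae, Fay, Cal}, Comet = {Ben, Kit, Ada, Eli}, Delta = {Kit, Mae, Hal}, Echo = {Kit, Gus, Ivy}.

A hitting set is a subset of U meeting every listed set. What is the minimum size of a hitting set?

Take H = {Mae, Gus, Eli}. Each listed group contains at least one of these, so H is a hitting set of size 3.
No choice of 2 elements meets every group, so 3 is the minimum.

3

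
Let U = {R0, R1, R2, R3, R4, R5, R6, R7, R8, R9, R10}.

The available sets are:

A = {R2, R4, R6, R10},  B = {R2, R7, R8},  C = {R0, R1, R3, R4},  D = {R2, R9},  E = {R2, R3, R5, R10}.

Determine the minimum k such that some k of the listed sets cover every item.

5

Take {A, B, C, D, E}. Their union is {R0, R1, R2, R3, R4, R5, R6, R7, R8, R9, R10}, which is all 11 items.
No 4 of the 5 sets cover everything (all 5 combinations miss at least one item), so 5 is optimal.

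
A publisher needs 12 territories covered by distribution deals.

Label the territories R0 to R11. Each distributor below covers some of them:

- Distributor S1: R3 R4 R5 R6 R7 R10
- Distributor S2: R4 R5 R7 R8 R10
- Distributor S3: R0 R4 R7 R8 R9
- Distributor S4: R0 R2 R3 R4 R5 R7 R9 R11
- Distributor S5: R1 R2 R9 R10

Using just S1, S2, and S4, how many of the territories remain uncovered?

1

Union of S1, S2, S4 = {R0, R2, R3, R4, R5, R6, R7, R8, R9, R10, R11}.
Not covered: R1 — 1 territory.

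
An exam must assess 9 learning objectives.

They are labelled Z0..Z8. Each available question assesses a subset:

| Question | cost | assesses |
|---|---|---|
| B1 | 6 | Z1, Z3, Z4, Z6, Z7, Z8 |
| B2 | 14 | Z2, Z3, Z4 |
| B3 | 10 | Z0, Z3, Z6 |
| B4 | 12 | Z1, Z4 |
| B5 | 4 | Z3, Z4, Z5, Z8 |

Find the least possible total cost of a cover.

B1, B2, B3, B5 together cover every objective (B1 ∪ B2 ∪ B3 ∪ B5 = {Z0, Z1, Z2, Z3, Z4, Z5, Z6, Z7, Z8}); total cost 6 + 14 + 10 + 4 = 34.
No covering selection has total cost below 34.

34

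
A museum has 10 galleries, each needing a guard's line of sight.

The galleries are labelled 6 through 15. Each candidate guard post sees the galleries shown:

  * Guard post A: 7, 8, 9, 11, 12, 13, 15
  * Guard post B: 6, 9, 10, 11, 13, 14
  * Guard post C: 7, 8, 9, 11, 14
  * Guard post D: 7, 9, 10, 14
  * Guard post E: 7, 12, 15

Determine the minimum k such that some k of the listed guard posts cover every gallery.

2

Take {A, B}. Their union is {6, 7, 8, 9, 10, 11, 12, 13, 14, 15}, which is all 10 galleries.
No single guard post has all 10 galleries (the largest, A, has 7), so 2 is optimal.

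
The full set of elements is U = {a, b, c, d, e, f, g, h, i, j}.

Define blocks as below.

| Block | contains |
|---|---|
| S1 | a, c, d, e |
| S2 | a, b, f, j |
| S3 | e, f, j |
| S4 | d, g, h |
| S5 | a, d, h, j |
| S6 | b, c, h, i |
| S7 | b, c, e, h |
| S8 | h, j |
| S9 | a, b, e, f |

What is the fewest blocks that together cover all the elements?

S1, S3, S4, and S6 cover everything between them: the union {a, b, c, d, e, f, g, h, i, j} is all of U.
No 3 of the 9 blocks cover everything (all 84 combinations miss at least one element), so 4 is optimal.

4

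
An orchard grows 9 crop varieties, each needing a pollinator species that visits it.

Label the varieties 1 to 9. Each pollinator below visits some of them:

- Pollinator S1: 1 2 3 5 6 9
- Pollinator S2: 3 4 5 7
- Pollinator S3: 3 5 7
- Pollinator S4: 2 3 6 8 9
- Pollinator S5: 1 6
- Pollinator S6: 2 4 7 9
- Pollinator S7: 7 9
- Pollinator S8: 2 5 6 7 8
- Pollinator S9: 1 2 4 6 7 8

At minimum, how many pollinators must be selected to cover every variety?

2

S1 and S9 together: S1 ∪ S9 = {1, 2, 3, 4, 5, 6, 7, 8, 9} — every variety is covered.
No single pollinator has all 9 varieties (the largest, S1, has 6), so 2 is optimal.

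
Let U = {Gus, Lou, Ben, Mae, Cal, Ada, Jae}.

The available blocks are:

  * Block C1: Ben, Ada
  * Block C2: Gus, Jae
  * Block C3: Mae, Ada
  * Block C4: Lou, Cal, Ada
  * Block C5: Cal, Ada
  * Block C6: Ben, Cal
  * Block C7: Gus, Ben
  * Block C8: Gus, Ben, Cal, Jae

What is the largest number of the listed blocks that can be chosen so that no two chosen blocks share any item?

3

C2, C3, C6 are pairwise disjoint (C2={Gus,Jae}; C3={Mae,Ada}; C6={Ben,Cal}).
Every remaining block overlaps one of these, and no 4 of the listed blocks are pairwise disjoint, so 3 is the maximum.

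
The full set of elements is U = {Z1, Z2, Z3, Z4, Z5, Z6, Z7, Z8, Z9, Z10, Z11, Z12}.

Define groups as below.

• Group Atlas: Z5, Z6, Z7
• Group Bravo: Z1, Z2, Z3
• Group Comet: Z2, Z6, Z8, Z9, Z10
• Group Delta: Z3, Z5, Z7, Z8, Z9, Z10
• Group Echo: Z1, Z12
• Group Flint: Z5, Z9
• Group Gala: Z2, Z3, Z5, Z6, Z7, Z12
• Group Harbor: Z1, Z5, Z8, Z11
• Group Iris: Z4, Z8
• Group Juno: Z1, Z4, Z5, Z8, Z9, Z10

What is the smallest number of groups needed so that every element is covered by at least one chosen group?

3

Gala and Harbor and Juno together: Gala ∪ Harbor ∪ Juno = {Z1, Z2, Z3, Z4, Z5, Z6, Z7, Z8, Z9, Z10, Z11, Z12} — every element is covered.
Only Harbor contains Z11, so Harbor is forced; the remaining 8 elements need at least 2 more groups (each remaining group adds at most 5) — so at least 3 groups are needed, and 3 is optimal.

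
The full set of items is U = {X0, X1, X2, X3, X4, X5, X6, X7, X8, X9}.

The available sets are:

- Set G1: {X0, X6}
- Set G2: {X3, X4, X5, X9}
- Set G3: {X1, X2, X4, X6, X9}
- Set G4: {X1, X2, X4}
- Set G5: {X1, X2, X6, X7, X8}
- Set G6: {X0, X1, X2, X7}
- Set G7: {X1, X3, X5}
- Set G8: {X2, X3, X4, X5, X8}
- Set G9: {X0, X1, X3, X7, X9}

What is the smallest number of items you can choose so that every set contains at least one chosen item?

H = {X0, X1, X3} meets every set (each contains at least one member of H), and |H| = 3.
No choice of 2 items meets every set, so 3 is the minimum.

3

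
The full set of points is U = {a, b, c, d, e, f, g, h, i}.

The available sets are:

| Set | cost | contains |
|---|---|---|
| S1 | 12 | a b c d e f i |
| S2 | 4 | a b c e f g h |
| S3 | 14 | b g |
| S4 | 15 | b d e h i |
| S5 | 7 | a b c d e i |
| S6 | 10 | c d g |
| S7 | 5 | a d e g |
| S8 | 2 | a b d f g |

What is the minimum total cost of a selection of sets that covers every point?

11

S2, S5 together cover every point (S2 ∪ S5 = {a, b, c, d, e, f, g, h, i}); total cost 4 + 7 = 11.
The greedy pick S8, S2, S5 costs 13; no covering selection beats 11.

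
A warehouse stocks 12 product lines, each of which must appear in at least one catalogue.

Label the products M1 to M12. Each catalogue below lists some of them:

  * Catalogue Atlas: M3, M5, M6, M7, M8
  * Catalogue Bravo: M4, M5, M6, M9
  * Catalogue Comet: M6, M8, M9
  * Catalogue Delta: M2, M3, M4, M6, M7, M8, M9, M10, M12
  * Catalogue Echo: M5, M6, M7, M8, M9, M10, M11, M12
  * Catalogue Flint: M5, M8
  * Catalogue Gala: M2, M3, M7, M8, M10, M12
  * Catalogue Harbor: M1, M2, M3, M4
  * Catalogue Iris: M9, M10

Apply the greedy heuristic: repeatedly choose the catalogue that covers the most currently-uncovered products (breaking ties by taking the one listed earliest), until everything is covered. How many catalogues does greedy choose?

3

Greedy: pick Delta (covers 9 new) → pick Echo (covers 2 new) → pick Harbor (covers 1 new). Total picks: 3.
(The true minimum cover uses only 2 catalogues, so greedy is not optimal here.)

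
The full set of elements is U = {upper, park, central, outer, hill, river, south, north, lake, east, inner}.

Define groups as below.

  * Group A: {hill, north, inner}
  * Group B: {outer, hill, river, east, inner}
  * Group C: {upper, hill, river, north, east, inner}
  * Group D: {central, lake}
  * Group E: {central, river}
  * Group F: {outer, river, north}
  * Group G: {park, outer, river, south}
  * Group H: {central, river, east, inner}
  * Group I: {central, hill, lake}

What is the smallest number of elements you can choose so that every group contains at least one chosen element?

Take T = {hill, river, lake}. Each listed group contains at least one of these, so T is a hitting set of size 3.
The groups A, D, G are pairwise disjoint, so any hitting set needs a separate element for each — at least 3. Hence 3 is optimal.

3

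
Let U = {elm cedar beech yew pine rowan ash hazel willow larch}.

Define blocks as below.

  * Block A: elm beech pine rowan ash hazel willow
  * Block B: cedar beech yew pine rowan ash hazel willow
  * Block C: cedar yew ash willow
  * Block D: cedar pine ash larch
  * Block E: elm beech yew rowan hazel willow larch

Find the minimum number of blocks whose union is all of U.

Take {D, E}. Their union is {elm, cedar, beech, yew, pine, rowan, ash, hazel, willow, larch}, which is all 10 points.
No single block has all 10 points (the largest, B, has 8), so 2 is optimal.

2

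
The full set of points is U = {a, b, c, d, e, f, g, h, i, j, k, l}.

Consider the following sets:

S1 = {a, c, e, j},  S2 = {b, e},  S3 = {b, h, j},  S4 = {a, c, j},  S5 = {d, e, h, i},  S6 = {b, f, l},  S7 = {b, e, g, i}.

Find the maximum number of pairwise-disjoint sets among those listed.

3

S4, S5, S6 are pairwise disjoint (S4={a,c,j}; S5={d,e,h,i}; S6={b,f,l}).
Every remaining set overlaps one of these, and no 4 of the listed sets are pairwise disjoint, so 3 is the maximum.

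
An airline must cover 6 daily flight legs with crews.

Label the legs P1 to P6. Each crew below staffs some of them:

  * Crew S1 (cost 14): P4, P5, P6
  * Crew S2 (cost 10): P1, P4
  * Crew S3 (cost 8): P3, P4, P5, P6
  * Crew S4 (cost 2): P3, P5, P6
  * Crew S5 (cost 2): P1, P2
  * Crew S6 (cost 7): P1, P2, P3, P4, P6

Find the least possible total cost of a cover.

S4, S6 together cover every leg (S4 ∪ S6 = {P1, P2, P3, P4, P5, P6}); total cost 2 + 7 = 9.
The greedy pick S4, S5, S6 costs 11; no covering selection beats 9.

9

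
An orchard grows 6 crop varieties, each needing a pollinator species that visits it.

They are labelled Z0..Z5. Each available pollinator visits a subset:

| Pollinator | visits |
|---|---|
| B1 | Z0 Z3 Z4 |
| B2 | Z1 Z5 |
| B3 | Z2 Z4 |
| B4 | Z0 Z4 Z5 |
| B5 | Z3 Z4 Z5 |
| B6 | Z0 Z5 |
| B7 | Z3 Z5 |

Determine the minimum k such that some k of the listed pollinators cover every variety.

3

Take {B1, B2, B3}. Their union is {Z0, Z1, Z2, Z3, Z4, Z5}, which is all 6 varieties.
Only B2 contains Z1, so B2 is forced; the remaining 4 varieties need at least 2 more pollinators (each remaining pollinator adds at most 3) — so at least 3 pollinators are needed, and 3 is optimal.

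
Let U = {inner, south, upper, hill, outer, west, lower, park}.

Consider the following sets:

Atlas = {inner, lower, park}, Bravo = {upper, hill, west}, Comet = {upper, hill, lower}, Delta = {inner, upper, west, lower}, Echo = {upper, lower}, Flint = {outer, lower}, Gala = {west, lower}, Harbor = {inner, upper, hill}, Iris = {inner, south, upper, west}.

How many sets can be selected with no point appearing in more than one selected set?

Flint, Iris are pairwise disjoint (Flint={outer,lower}; Iris={inner,south,upper,west}).
Every remaining set overlaps one of these, and no 3 of the listed sets are pairwise disjoint, so 2 is the maximum.

2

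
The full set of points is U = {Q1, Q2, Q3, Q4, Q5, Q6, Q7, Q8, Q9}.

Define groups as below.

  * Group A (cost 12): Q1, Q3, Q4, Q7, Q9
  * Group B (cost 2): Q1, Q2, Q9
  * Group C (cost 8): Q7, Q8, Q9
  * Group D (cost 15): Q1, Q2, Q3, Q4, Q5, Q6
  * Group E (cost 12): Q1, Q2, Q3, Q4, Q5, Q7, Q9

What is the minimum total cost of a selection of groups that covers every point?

C, D together cover every point (C ∪ D = {Q1, Q2, Q3, Q4, Q5, Q6, Q7, Q8, Q9}); total cost 8 + 15 = 23.
The greedy pick B, E, C, D costs 37; no covering selection beats 23.

23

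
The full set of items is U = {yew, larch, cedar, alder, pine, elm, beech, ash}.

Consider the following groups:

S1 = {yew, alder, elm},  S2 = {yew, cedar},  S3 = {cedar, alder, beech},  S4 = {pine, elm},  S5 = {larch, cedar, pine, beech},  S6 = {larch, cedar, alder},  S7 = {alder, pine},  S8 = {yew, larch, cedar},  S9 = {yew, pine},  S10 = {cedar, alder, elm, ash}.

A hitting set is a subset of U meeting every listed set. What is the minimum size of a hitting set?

The 3 items {yew, cedar, pine} hit every group.
No choice of 2 items meets every group, so 3 is the minimum.

3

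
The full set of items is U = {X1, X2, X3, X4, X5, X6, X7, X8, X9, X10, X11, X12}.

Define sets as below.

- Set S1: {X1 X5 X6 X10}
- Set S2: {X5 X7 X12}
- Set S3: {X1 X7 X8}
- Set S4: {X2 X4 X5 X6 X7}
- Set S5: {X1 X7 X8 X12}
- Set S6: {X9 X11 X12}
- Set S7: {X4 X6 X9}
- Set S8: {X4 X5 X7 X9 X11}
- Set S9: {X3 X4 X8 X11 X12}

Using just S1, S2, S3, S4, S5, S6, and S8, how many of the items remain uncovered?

Union of S1, S2, S3, S4, S5, S6, S8 = {X1, X2, X4, X5, X6, X7, X8, X9, X10, X11, X12}.
Not covered: X3 — 1 item.

1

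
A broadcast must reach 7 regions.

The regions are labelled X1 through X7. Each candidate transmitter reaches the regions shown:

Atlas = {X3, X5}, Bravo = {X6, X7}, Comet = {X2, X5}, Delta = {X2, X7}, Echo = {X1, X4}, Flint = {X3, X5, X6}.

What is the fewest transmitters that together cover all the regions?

Take {Delta, Echo, Flint}. Their union is {X1, X2, X3, X4, X5, X6, X7}, which is all 7 regions.
Each transmitter has at most 3 regions, and 2·3 = 6 < 7 — so at least 3 transmitters are needed, and 3 is optimal.

3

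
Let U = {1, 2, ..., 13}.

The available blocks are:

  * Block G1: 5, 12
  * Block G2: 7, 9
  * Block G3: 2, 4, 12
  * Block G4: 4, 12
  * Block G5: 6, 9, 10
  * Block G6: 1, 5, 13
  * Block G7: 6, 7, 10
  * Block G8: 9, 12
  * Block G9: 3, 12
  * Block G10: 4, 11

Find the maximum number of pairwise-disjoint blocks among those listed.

4

G6, G7, G8, G10 are pairwise disjoint (G6={1,5,13}; G7={6,7,10}; G8={9,12}; G10={4,11}).
Every remaining block overlaps one of these, and no 5 of the listed blocks are pairwise disjoint, so 4 is the maximum.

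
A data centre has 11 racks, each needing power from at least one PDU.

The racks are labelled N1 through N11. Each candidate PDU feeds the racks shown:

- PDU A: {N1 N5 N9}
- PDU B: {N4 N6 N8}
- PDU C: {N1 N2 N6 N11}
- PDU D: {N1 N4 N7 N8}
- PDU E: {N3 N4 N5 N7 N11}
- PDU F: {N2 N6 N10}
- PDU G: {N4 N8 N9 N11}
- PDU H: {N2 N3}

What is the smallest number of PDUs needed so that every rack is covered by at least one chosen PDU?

4

A and B and E and F together: A ∪ B ∪ E ∪ F = {N1, N2, N3, N4, N5, N6, N7, N8, N9, N10, N11} — every rack is covered.
No 3 of the 8 PDUs cover everything (all 56 combinations miss at least one rack), so 4 is optimal.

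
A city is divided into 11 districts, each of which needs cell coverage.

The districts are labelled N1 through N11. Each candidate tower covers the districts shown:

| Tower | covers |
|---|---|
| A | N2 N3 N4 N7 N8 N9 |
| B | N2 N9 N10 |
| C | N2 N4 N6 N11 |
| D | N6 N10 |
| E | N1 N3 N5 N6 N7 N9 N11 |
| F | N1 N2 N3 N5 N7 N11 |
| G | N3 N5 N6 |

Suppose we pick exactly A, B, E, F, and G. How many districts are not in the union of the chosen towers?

Union of A, B, E, F, G = {N1, N2, N3, N4, N5, N6, N7, N8, N9, N10, N11} — that's every district, so 0 are uncovered.

0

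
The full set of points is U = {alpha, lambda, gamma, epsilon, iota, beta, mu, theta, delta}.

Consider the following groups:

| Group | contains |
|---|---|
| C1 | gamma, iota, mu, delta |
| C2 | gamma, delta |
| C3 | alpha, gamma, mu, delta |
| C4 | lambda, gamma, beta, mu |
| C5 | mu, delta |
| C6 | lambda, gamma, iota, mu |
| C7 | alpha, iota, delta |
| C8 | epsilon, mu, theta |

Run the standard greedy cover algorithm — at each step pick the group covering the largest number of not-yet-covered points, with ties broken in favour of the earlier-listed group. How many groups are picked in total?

Greedy: pick C1 (covers 4 new) → pick C4 (covers 2 new) → pick C8 (covers 2 new) → pick C3 (covers 1 new). Total picks: 4.
(The true minimum cover uses only 3 groups, so greedy is not optimal here.)

4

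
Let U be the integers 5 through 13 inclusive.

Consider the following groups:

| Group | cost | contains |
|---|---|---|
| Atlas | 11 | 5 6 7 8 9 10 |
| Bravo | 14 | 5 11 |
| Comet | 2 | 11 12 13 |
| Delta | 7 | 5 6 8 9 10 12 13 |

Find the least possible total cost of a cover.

Atlas, Comet together cover every element (Atlas ∪ Comet = {5, 6, 7, 8, 9, 10, 11, 12, 13}); total cost 11 + 2 = 13.
The greedy pick Comet, Delta, Atlas costs 20; no covering selection beats 13.

13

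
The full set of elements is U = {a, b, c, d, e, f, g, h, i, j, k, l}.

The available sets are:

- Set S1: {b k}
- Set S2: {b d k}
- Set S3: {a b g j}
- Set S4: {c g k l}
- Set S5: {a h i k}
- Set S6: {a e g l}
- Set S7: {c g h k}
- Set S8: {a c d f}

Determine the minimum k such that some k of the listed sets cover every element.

Take {S3, S5, S6, S8}. Their union is {a, b, c, d, e, f, g, h, i, j, k, l}, which is all 12 elements.
Only S6 contains e, so S6 is forced; the remaining 8 elements need at least 3 more sets (each remaining set adds at most 3) — so at least 4 sets are needed, and 4 is optimal.

4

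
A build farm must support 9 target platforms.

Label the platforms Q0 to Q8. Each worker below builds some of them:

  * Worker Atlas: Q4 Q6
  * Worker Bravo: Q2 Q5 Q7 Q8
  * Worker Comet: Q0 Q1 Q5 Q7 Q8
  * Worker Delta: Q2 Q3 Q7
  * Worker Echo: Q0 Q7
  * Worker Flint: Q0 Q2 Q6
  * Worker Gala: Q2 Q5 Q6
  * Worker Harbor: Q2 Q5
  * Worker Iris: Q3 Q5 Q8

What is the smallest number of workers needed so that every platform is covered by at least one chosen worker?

3

Take {Atlas, Comet, Delta}. Their union is {Q0, Q1, Q2, Q3, Q4, Q5, Q6, Q7, Q8}, which is all 9 platforms.
Only Comet contains Q1, so Comet is forced; the remaining 4 platforms need at least 2 more workers (each remaining worker adds at most 2) — so at least 3 workers are needed, and 3 is optimal.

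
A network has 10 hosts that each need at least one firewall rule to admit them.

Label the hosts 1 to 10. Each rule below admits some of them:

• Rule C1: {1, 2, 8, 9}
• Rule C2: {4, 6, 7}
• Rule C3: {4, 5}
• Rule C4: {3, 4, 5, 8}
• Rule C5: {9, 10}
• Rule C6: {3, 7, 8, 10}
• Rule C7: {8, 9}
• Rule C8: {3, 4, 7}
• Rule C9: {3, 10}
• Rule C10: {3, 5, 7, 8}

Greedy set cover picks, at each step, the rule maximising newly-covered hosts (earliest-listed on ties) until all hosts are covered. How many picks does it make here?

4

Greedy: pick C1 (covers 4 new) → pick C2 (covers 3 new) → pick C4 (covers 2 new) → pick C5 (covers 1 new). Total picks: 4.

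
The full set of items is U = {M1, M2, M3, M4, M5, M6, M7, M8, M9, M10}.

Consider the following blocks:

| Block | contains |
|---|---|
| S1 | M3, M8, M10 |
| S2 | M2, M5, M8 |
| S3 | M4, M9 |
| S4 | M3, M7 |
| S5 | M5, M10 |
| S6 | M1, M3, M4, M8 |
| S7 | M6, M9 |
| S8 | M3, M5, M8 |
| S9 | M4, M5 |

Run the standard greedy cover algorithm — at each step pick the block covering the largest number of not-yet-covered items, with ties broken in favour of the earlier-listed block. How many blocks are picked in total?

5

Greedy: pick S6 (covers 4 new) → pick S2 (covers 2 new) → pick S7 (covers 2 new) → pick S1 (covers 1 new) → pick S4 (covers 1 new). Total picks: 5.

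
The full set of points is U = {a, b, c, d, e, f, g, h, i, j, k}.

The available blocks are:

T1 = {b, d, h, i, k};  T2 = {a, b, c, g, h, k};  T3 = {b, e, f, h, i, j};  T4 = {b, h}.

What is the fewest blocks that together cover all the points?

3

T1, T2, and T3 cover everything between them: the union {a, b, c, d, e, f, g, h, i, j, k} is all of U.
Only T2 contains a, so T2 is forced; the remaining 5 points need at least 2 more blocks (each remaining block adds at most 4) — so at least 3 blocks are needed, and 3 is optimal.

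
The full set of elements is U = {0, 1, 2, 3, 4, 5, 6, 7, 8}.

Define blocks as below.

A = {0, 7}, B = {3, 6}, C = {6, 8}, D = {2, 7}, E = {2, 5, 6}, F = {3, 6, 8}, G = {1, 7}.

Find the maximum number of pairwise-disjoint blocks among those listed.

B, G are pairwise disjoint (B={3,6}; G={1,7}).
Every remaining block overlaps one of these, and no 3 of the listed blocks are pairwise disjoint, so 2 is the maximum.

2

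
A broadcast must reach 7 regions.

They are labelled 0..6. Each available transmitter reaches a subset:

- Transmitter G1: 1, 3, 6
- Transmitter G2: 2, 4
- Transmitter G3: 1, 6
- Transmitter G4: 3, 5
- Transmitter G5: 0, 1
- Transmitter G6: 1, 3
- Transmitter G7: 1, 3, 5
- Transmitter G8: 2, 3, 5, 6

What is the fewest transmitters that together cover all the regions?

Take {G2, G5, G8}. Their union is {0, 1, 2, 3, 4, 5, 6}, which is all 7 regions.
Only G5 contains 0, so G5 is forced; the remaining 5 regions need at least 2 more transmitters (each remaining transmitter adds at most 4) — so at least 3 transmitters are needed, and 3 is optimal.

3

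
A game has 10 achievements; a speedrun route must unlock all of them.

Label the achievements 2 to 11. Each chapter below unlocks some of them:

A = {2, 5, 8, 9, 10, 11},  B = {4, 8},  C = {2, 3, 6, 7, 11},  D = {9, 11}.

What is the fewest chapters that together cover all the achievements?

3

Take {A, B, C}. Their union is {2, 3, 4, 5, 6, 7, 8, 9, 10, 11}, which is all 10 achievements.
Only C contains 3, so C is forced; the remaining 5 achievements need at least 2 more chapters (each remaining chapter adds at most 4) — so at least 3 chapters are needed, and 3 is optimal.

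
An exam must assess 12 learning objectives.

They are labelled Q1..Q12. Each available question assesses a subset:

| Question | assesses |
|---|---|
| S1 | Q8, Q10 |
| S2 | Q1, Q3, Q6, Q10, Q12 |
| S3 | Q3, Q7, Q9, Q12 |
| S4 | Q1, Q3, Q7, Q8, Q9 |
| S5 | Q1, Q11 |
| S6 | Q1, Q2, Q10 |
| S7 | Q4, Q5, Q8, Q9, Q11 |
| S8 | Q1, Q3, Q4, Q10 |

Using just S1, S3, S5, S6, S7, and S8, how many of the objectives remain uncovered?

Union of S1, S3, S5, S6, S7, S8 = {Q1, Q2, Q3, Q4, Q5, Q7, Q8, Q9, Q10, Q11, Q12}.
Not covered: Q6 — 1 objective.

1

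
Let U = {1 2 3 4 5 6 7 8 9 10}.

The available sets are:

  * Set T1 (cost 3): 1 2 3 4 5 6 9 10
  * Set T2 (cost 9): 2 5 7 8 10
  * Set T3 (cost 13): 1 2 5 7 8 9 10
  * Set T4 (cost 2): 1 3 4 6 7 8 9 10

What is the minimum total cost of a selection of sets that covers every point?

T1, T4 together cover every point (T1 ∪ T4 = {1, 2, 3, 4, 5, 6, 7, 8, 9, 10}); total cost 3 + 2 = 5.
No covering selection has total cost below 5.

5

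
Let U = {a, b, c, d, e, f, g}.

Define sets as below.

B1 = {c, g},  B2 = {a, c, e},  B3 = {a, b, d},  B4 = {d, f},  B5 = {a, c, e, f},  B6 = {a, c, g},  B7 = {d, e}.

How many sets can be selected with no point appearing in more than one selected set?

B1, B7 are pairwise disjoint (B1={c,g}; B7={d,e}).
Every remaining set overlaps one of these, and no 3 of the listed sets are pairwise disjoint, so 2 is the maximum.

2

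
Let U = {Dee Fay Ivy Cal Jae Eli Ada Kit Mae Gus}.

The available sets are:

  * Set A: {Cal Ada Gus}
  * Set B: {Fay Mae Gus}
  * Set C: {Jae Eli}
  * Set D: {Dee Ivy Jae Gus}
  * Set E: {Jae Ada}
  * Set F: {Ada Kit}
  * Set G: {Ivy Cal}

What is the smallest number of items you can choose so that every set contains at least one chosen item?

H = {Ivy, Eli, Ada, Mae} meets every set (each contains at least one member of H), and |H| = 4.
The sets B, C, F, G are pairwise disjoint, so any hitting set needs a separate item for each — at least 4. Hence 4 is optimal.

4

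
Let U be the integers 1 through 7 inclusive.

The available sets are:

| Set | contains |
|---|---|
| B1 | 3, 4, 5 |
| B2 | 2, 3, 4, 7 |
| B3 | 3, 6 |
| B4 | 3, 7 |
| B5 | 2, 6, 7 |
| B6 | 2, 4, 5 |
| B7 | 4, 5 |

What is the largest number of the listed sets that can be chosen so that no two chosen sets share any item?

2

B4, B6 are pairwise disjoint (B4={3,7}; B6={2,4,5}).
Every remaining set overlaps one of these, and no 3 of the listed sets are pairwise disjoint, so 2 is the maximum.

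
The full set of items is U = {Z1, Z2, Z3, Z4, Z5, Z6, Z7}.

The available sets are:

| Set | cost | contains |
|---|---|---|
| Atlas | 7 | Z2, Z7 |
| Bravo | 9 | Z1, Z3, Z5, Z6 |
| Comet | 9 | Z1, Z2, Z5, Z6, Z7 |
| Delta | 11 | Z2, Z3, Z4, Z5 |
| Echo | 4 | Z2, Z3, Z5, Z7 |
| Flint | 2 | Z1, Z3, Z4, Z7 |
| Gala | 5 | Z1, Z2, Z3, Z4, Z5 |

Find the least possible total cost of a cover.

Comet, Flint together cover every item (Comet ∪ Flint = {Z1, Z2, Z3, Z4, Z5, Z6, Z7}); total cost 9 + 2 = 11.
The greedy pick Flint, Echo, Bravo costs 15; no covering selection beats 11.

11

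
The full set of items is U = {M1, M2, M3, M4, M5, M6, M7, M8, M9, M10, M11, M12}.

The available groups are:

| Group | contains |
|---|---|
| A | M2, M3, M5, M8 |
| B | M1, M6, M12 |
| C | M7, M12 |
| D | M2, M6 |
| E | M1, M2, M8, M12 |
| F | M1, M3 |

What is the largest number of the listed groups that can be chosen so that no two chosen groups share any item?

3

C, D, F are pairwise disjoint (C={M7,M12}; D={M2,M6}; F={M1,M3}).
Every remaining group overlaps one of these, and no 4 of the listed groups are pairwise disjoint, so 3 is the maximum.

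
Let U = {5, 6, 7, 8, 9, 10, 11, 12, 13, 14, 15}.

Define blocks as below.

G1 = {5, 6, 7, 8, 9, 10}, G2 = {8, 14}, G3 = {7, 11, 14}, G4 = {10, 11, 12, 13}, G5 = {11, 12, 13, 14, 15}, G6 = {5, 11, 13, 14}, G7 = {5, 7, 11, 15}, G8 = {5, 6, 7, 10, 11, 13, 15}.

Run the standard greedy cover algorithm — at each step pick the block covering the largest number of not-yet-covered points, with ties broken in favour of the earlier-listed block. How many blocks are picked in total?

3

Greedy: pick G8 (covers 7 new) → pick G1 (covers 2 new) → pick G5 (covers 2 new). Total picks: 3.
(The true minimum cover uses only 2 blocks, so greedy is not optimal here.)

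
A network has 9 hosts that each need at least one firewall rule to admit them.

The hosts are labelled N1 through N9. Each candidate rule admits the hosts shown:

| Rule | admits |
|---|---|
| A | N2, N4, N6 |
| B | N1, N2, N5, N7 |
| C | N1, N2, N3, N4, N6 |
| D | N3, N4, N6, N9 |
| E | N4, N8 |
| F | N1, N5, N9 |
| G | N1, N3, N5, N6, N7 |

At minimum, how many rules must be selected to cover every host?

Take {B, D, E}. Their union is {N1, N2, N3, N4, N5, N6, N7, N8, N9}, which is all 9 hosts.
Only E contains N8, so E is forced; the remaining 7 hosts need at least 2 more rules (each remaining rule adds at most 5) — so at least 3 rules are needed, and 3 is optimal.

3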